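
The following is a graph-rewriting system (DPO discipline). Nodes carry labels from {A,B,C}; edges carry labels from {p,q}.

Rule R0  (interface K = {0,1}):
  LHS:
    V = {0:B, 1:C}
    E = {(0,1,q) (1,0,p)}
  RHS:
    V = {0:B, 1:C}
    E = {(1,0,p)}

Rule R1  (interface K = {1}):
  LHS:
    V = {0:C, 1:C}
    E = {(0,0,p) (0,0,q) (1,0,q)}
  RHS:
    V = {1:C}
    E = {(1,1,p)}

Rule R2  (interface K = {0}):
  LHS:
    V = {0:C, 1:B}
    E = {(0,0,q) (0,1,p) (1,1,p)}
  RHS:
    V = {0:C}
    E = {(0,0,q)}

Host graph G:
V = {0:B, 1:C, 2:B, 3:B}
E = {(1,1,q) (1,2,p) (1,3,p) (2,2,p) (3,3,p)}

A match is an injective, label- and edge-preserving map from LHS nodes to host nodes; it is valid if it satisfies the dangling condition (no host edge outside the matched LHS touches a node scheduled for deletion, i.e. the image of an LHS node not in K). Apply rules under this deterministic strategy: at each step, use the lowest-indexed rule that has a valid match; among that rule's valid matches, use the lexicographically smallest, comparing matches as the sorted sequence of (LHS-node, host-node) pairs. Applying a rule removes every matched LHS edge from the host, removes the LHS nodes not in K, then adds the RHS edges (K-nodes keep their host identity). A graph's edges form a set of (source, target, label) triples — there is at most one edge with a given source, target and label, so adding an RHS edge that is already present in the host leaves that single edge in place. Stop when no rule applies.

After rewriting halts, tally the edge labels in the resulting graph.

initial: |V|=4 |E|=5  E = 1-q->1 1-p->2 1-p->3 2-p->2 3-p->3
step 1: apply R2 at {0↦1, 1↦2}  → |V|=3 |E|=3  E = 1-q->1 1-p->3 3-p->3
step 2: apply R2 at {0↦1, 1↦3}  → |V|=2 |E|=1  E = 1-q->1
final graph: no rule applies after step 2
NF edges: [(1, 1, 'q')]

Answer: q:1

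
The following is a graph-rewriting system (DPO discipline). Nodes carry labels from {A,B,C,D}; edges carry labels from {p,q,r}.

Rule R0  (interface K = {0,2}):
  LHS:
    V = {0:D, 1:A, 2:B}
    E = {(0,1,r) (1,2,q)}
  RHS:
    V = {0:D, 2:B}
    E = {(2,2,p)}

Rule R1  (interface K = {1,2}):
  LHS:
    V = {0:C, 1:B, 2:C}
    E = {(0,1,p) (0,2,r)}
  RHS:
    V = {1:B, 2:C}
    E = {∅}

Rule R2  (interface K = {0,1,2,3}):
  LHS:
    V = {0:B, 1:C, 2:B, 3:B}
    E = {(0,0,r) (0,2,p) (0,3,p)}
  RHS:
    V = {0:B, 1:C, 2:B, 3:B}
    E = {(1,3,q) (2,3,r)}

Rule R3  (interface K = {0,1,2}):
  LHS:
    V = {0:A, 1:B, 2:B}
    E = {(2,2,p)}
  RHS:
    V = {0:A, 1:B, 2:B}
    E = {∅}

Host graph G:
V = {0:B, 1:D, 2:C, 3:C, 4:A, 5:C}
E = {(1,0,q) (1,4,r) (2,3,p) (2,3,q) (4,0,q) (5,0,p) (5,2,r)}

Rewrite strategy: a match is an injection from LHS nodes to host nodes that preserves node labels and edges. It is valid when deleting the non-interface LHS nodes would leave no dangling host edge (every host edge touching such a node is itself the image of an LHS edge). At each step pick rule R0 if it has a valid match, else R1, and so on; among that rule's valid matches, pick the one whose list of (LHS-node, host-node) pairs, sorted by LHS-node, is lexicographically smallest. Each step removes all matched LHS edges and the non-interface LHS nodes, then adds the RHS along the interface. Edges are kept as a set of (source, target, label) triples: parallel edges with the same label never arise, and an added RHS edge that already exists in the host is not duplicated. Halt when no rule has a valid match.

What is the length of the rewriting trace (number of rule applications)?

Answer: 2

Steps:
[0] host  ⇒  6 nodes, 7 edges  {1-q->0 1-r->4 2-p->3 2-q->3 4-q->0 5-p->0 5-r->2}
[1] R0 @ {0↦1, 1↦4, 2↦0}  ⇒  5 nodes, 6 edges  {0-p->0 1-q->0 2-p->3 2-q->3 5-p->0 5-r->2}
[2] R1 @ {0↦5, 1↦0, 2↦2}  ⇒  4 nodes, 4 edges  {0-p->0 1-q->0 2-p->3 2-q->3}
normal form: no rule applies after step 2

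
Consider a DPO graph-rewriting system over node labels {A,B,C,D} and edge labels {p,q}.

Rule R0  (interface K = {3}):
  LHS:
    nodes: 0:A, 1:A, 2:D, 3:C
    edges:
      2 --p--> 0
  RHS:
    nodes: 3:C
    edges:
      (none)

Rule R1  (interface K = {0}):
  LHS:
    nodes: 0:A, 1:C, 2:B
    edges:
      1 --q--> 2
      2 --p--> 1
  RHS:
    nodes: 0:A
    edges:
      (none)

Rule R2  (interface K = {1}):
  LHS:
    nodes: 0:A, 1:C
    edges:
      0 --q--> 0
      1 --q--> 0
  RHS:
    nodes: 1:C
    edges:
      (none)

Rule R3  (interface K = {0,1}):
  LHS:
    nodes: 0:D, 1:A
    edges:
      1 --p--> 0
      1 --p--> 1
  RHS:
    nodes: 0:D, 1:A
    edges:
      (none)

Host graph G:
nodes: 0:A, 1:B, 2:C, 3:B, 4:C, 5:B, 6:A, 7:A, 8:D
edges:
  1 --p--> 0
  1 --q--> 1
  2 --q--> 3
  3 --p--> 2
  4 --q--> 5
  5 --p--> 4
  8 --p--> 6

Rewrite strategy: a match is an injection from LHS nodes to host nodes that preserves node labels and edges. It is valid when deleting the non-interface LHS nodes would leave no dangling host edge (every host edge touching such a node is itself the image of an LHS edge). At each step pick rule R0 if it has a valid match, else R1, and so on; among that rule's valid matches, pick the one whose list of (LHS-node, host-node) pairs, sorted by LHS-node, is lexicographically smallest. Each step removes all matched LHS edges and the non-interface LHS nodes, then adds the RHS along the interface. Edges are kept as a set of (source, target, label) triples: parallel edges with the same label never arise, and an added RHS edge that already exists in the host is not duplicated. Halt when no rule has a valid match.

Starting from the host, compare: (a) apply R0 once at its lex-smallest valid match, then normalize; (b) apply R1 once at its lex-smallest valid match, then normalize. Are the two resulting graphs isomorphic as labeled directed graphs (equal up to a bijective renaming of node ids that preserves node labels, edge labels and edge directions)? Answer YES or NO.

branch R0-first: apply at {0↦6, 1↦7, 2↦8, 3↦2} → |E|=6, then 2 more step(s) → NF |V|=2 |E|=2 V={0:A, 1:B} E=1-p->0 1-q->1
branch R1-first: apply at {0↦0, 1↦2, 2↦3} → |E|=5, then 2 more step(s) → NF |V|=2 |E|=2 V={0:A, 1:B} E=1-p->0 1-q->1
graphs isomorphic (equal up to label-preserving node renaming)

Answer: YES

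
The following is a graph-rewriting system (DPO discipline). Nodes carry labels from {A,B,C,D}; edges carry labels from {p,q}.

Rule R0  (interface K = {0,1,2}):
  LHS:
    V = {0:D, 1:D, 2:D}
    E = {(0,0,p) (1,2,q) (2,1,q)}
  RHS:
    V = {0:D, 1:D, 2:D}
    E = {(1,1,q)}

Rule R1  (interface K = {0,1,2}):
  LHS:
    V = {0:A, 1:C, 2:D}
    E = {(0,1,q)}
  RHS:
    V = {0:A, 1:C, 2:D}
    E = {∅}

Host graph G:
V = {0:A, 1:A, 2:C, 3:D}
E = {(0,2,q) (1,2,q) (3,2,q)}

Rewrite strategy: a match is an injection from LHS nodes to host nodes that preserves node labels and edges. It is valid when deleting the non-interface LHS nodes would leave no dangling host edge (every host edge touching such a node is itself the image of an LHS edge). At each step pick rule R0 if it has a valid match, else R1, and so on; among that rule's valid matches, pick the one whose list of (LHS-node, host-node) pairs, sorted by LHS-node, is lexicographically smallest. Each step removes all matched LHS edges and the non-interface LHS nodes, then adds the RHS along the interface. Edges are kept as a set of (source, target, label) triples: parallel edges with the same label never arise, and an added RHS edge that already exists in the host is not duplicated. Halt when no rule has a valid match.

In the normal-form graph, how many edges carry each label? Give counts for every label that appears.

[0] host  ⇒  4 nodes, 3 edges  {0-q->2 1-q->2 3-q->2}
[1] R1 @ {0↦0, 1↦2, 2↦3}  ⇒  4 nodes, 2 edges  {1-q->2 3-q->2}
[2] R1 @ {0↦1, 1↦2, 2↦3}  ⇒  4 nodes, 1 edges  {3-q->2}
halt: no rule applies after step 2
NF edges: [(3, 2, 'q')]

Answer: q:1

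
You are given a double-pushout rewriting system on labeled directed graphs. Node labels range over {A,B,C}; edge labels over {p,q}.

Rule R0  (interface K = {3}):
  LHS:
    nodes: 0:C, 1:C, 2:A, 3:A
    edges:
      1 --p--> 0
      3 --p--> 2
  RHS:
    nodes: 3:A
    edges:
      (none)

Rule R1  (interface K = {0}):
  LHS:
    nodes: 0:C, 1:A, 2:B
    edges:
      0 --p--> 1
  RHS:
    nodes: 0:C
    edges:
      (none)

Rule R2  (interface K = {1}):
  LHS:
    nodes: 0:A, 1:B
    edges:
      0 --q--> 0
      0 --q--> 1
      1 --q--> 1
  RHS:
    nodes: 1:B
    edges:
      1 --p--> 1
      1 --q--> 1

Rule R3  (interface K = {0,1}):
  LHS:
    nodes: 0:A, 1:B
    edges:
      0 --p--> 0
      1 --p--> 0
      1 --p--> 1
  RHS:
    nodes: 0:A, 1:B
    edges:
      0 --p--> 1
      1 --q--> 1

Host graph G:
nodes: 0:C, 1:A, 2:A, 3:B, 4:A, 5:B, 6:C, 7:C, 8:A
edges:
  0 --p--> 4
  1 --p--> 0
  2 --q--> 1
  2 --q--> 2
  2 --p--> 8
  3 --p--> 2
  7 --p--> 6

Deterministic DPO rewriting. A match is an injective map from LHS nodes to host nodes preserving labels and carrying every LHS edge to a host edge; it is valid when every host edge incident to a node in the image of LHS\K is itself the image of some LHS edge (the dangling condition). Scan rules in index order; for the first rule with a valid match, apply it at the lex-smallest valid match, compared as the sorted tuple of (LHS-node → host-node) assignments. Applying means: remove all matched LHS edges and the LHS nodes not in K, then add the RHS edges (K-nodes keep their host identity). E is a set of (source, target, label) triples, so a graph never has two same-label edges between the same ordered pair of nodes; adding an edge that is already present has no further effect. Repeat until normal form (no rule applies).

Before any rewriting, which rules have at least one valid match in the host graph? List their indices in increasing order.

Answer: [R0,R1]

Rewrite trace:
R0: 1 valid match — {0↦6, 1↦7, 2↦8, 3↦2}
R1: 1 valid match — {0↦0, 1↦4, 2↦5}
R2: no valid match — LHS pattern not found
R3: no valid match — LHS pattern not found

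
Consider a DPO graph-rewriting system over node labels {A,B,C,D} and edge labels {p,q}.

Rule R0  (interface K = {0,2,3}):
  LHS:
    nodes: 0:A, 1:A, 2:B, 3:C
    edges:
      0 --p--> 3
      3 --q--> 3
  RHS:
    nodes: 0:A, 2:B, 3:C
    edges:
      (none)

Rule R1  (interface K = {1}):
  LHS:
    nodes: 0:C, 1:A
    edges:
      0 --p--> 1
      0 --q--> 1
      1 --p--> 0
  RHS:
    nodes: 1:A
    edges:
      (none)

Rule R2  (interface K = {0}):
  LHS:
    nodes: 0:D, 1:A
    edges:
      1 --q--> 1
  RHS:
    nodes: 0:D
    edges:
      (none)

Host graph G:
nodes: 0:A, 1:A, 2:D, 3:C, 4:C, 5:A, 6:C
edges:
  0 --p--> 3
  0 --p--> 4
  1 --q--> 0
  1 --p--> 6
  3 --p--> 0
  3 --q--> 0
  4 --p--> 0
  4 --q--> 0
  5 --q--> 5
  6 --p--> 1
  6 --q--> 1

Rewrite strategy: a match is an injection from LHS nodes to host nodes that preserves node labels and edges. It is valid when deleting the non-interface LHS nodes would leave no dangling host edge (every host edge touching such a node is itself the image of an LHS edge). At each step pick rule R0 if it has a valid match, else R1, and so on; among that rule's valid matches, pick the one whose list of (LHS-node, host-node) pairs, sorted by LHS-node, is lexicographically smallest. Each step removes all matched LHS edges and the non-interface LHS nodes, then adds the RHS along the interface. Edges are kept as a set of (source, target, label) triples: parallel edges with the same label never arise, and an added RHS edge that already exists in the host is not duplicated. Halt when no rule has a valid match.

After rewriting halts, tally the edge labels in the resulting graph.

initial: |V|=7 |E|=11  E = 0-p->3 0-p->4 1-q->0 1-p->6 3-p->0 3-q->0 4-p->0 4-q->0 5-q->5 6-p->1 6-q->1
step 1: apply R1 at {0↦3, 1↦0}  → |V|=6 |E|=8  E = 0-p->4 1-q->0 1-p->6 4-p->0 4-q->0 5-q->5 6-p->1 6-q->1
step 2: apply R1 at {0↦4, 1↦0}  → |V|=5 |E|=5  E = 1-q->0 1-p->6 5-q->5 6-p->1 6-q->1
step 3: apply R1 at {0↦6, 1↦1}  → |V|=4 |E|=2  E = 1-q->0 5-q->5
step 4: apply R2 at {0↦2, 1↦5}  → |V|=3 |E|=1  E = 1-q->0
halt: no rule applies after step 4
NF edges: [(1, 0, 'q')]

Answer: q:1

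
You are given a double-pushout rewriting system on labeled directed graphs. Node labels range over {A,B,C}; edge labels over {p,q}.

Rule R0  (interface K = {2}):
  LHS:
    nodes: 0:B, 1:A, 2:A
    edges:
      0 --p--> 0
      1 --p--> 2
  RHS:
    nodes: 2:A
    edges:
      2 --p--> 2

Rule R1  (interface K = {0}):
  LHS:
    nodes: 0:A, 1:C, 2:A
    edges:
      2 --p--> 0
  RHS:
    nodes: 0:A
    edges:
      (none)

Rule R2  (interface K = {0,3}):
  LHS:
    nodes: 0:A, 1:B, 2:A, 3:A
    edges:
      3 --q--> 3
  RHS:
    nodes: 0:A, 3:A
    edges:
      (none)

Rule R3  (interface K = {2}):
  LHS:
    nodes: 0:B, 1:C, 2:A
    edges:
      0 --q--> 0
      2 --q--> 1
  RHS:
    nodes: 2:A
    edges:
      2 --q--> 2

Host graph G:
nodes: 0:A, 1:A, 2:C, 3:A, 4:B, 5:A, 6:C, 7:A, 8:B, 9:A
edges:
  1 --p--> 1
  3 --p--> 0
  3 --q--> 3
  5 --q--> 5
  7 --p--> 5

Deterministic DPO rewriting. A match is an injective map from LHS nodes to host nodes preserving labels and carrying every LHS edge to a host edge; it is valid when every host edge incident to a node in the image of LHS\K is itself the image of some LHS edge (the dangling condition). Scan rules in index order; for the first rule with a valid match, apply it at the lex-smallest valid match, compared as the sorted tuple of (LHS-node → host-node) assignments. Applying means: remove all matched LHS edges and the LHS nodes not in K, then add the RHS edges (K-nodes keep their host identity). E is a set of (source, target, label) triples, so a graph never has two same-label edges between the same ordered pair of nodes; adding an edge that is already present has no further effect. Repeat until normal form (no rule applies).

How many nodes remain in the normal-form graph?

Answer: 2

Derivation:
initial: |V|=10 |E|=5  E = 1-p->1 3-p->0 3-q->3 5-q->5 7-p->5
step 1: apply R1 at {0↦5, 1↦2, 2↦7}  → |V|=8 |E|=4  E = 1-p->1 3-p->0 3-q->3 5-q->5
step 2: apply R2 at {0↦0, 1↦4, 2↦9, 3↦3}  → |V|=6 |E|=3  E = 1-p->1 3-p->0 5-q->5
step 3: apply R1 at {0↦0, 1↦6, 2↦3}  → |V|=4 |E|=2  E = 1-p->1 5-q->5
step 4: apply R2 at {0↦1, 1↦8, 2↦0, 3↦5}  → |V|=2 |E|=1  E = 1-p->1
normal form: no rule applies after step 4
NF nodes: {1:A, 5:A}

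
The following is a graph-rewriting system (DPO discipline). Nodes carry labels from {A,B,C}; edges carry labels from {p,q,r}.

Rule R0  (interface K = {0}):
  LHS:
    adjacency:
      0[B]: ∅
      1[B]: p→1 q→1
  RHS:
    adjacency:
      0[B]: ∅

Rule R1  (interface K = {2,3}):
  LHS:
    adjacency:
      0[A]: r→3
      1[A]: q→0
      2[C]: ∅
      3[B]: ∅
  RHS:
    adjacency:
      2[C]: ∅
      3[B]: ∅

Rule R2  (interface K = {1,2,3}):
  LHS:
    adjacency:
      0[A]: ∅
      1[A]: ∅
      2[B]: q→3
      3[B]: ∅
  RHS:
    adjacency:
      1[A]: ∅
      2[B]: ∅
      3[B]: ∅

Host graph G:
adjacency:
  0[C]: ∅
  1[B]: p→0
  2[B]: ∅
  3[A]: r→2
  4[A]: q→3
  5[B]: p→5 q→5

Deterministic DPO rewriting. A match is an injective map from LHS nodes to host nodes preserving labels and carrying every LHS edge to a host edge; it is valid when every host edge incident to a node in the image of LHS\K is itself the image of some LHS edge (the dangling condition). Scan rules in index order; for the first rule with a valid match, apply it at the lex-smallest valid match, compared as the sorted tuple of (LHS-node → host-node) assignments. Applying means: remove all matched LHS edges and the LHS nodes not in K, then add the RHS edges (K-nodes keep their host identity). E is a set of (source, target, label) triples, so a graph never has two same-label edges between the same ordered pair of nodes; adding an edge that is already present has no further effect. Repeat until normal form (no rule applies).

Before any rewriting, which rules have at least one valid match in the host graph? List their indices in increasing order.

Answer: [R0,R1]

Derivation:
R0: 2 valid matches — {0↦1, 1↦5}, {0↦2, 1↦5}
R1: 1 valid match — {0↦3, 1↦4, 2↦0, 3↦2}
R2: no valid match — LHS pattern not found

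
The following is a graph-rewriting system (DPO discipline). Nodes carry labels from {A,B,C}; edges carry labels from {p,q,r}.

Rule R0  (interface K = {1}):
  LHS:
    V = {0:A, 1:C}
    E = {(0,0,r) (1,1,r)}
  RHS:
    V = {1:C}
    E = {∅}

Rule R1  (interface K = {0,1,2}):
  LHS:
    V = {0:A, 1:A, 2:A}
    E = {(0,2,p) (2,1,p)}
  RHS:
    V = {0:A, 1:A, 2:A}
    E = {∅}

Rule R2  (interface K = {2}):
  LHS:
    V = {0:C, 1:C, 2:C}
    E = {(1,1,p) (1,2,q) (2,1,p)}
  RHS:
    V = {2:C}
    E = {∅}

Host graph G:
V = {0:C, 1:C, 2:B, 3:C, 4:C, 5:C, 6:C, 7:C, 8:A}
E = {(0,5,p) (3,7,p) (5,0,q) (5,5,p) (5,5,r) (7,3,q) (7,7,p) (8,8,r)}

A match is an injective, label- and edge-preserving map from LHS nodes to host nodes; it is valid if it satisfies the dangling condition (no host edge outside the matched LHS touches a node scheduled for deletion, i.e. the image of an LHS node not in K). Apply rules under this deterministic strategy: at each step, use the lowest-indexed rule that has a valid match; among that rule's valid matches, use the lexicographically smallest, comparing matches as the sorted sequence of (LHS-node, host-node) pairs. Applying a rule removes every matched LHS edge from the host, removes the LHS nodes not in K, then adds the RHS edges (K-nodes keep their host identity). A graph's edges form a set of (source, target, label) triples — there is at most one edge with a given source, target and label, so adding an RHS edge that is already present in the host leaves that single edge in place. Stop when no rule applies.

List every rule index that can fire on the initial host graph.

R0: 1 valid match — {0↦8, 1↦5}
R1: no valid match — LHS pattern not found
R2: 3 valid matches — {0↦1, 1↦7, 2↦3}, {0↦4, 1↦7, 2↦3}, {0↦6, 1↦7, 2↦3}

Answer: [R0,R2]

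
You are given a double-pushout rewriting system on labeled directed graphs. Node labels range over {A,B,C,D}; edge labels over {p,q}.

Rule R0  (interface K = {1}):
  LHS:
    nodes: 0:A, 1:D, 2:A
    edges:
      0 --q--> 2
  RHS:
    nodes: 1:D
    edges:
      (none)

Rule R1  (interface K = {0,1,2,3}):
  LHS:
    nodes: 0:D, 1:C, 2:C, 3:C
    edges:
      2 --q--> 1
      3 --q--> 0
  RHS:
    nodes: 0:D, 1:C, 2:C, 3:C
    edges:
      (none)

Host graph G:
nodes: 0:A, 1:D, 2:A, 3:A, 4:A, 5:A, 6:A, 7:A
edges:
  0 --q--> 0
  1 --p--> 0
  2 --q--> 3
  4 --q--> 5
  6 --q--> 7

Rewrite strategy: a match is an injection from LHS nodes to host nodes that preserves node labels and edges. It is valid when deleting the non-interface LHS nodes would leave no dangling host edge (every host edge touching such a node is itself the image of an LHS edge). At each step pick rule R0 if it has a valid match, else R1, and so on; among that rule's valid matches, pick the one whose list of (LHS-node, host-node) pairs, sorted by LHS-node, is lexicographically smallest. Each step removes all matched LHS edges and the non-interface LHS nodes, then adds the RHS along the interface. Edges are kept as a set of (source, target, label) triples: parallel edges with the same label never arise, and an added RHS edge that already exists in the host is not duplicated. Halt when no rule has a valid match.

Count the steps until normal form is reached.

Answer: 3

Steps:
[0] host  ⇒  8 nodes, 5 edges  {0-q->0 1-p->0 2-q->3 4-q->5 6-q->7}
[1] R0 @ {0↦2, 1↦1, 2↦3}  ⇒  6 nodes, 4 edges  {0-q->0 1-p->0 4-q->5 6-q->7}
[2] R0 @ {0↦4, 1↦1, 2↦5}  ⇒  4 nodes, 3 edges  {0-q->0 1-p->0 6-q->7}
[3] R0 @ {0↦6, 1↦1, 2↦7}  ⇒  2 nodes, 2 edges  {0-q->0 1-p->0}
halt: no rule applies after step 3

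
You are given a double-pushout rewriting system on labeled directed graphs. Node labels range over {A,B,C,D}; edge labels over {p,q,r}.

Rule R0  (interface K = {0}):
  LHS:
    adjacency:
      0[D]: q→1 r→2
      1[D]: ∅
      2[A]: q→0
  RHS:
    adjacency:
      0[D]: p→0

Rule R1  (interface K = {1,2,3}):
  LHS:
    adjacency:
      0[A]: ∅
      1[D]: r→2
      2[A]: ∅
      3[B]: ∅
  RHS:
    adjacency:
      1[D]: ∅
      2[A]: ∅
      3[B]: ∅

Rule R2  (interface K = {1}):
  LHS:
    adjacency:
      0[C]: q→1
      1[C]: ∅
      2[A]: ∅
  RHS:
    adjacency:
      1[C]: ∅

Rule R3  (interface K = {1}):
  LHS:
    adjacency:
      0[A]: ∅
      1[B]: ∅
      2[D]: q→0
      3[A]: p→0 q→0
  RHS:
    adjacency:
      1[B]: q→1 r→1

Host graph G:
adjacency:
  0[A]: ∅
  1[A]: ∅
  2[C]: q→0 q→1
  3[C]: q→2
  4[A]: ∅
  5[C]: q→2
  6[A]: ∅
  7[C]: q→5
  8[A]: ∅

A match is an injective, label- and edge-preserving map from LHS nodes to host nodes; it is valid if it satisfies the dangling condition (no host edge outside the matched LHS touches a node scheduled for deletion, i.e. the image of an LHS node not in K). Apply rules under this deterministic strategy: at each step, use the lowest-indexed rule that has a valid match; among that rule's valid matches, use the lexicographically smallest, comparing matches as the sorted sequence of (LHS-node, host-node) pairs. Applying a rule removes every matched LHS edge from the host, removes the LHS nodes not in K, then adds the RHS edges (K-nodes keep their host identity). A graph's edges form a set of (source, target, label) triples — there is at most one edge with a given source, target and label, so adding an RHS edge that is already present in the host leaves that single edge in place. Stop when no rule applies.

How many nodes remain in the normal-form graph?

Answer: 3

Steps:
start.  V:9 E:5  edges: 2-q->0 2-q->1 3-q->2 5-q->2 7-q->5
1. fire R2 via {0↦3, 1↦2, 2↦4}  →  V:7 E:4  edges: 2-q->0 2-q->1 5-q->2 7-q->5
2. fire R2 via {0↦7, 1↦5, 2↦6}  →  V:5 E:3  edges: 2-q->0 2-q->1 5-q->2
3. fire R2 via {0↦5, 1↦2, 2↦8}  →  V:3 E:2  edges: 2-q->0 2-q->1
final graph: no rule applies after step 3
NF nodes: {0:A, 1:A, 2:C}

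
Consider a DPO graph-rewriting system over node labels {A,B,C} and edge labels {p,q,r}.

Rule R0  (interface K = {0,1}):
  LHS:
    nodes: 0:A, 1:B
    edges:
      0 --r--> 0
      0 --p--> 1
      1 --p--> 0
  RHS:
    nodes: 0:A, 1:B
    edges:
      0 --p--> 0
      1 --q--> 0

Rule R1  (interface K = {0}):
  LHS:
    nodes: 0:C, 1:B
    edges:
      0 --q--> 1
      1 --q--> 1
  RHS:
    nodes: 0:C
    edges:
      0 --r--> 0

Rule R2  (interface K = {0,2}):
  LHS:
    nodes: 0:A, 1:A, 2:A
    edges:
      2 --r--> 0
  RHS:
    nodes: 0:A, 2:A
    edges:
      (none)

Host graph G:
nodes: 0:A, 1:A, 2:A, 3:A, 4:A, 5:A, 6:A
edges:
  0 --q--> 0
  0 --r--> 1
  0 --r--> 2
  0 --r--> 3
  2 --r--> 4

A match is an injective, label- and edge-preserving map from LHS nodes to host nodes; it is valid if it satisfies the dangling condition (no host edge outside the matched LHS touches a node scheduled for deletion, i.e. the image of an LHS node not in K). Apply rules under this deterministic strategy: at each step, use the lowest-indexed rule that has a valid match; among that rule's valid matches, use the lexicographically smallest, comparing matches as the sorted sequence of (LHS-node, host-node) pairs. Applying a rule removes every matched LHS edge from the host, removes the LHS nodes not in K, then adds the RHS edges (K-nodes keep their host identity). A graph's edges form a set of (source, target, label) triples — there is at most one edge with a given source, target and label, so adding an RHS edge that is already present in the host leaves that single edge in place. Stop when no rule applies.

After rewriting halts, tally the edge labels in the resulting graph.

[0] host  ⇒  7 nodes, 5 edges  {0-q->0 0-r->1 0-r->2 0-r->3 2-r->4}
[1] R2 @ {0↦1, 1↦5, 2↦0}  ⇒  6 nodes, 4 edges  {0-q->0 0-r->2 0-r->3 2-r->4}
[2] R2 @ {0↦2, 1↦1, 2↦0}  ⇒  5 nodes, 3 edges  {0-q->0 0-r->3 2-r->4}
[3] R2 @ {0↦3, 1↦6, 2↦0}  ⇒  4 nodes, 2 edges  {0-q->0 2-r->4}
[4] R2 @ {0↦4, 1↦3, 2↦2}  ⇒  3 nodes, 1 edges  {0-q->0}
halt: no rule applies after step 4
NF edges: [(0, 0, 'q')]

Answer: q:1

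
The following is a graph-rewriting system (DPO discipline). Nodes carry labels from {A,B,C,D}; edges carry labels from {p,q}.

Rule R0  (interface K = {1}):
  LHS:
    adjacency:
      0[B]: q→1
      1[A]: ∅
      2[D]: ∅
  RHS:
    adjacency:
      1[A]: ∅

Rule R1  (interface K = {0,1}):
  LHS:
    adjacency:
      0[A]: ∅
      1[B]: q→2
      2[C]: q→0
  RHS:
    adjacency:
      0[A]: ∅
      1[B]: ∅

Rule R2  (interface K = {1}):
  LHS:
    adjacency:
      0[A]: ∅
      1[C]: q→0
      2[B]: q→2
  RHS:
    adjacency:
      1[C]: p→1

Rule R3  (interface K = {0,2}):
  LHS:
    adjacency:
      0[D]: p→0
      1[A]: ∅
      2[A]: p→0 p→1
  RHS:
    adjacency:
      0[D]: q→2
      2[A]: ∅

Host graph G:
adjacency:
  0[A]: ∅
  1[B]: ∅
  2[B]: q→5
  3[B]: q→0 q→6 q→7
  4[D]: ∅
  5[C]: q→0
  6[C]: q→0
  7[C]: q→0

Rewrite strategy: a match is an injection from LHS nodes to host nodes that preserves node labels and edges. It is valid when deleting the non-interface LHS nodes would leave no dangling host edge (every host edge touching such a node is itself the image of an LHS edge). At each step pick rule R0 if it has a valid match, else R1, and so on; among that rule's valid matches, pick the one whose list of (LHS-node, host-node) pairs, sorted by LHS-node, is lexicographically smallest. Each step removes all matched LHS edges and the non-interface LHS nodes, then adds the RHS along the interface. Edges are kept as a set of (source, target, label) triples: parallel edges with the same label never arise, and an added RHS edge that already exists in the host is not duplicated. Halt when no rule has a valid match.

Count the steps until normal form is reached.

initial: |V|=8 |E|=7  E = 2-q->5 3-q->0 3-q->6 3-q->7 5-q->0 6-q->0 7-q->0
step 1: apply R1 at {0↦0, 1↦2, 2↦5}  → |V|=7 |E|=5  E = 3-q->0 3-q->6 3-q->7 6-q->0 7-q->0
step 2: apply R1 at {0↦0, 1↦3, 2↦6}  → |V|=6 |E|=3  E = 3-q->0 3-q->7 7-q->0
step 3: apply R1 at {0↦0, 1↦3, 2↦7}  → |V|=5 |E|=1  E = 3-q->0
step 4: apply R0 at {0↦3, 1↦0, 2↦4}  → |V|=3 |E|=0  E = ∅
final graph: no rule applies after step 4

Answer: 4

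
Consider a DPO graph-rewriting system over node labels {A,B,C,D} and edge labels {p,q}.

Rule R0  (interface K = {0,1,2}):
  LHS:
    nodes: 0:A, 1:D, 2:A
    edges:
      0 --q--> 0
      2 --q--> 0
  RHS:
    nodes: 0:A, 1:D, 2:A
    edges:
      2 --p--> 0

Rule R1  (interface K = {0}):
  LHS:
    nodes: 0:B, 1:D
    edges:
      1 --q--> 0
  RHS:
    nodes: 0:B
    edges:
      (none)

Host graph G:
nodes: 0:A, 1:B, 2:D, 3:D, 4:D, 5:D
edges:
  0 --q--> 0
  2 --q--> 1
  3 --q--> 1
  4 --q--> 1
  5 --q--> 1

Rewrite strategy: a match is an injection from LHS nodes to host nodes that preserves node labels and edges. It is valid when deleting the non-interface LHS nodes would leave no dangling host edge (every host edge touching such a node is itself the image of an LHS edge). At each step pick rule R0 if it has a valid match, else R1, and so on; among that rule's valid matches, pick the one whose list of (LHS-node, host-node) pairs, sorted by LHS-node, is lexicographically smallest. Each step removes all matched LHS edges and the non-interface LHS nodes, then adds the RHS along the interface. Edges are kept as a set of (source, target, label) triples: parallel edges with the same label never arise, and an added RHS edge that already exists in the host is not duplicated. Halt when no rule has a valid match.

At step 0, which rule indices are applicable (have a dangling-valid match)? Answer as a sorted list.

R0: no valid match — LHS pattern not found
R1: 4 valid matches — {0↦1, 1↦2}, {0↦1, 1↦3}, {0↦1, 1↦4} (+1 more)

Answer: [R1]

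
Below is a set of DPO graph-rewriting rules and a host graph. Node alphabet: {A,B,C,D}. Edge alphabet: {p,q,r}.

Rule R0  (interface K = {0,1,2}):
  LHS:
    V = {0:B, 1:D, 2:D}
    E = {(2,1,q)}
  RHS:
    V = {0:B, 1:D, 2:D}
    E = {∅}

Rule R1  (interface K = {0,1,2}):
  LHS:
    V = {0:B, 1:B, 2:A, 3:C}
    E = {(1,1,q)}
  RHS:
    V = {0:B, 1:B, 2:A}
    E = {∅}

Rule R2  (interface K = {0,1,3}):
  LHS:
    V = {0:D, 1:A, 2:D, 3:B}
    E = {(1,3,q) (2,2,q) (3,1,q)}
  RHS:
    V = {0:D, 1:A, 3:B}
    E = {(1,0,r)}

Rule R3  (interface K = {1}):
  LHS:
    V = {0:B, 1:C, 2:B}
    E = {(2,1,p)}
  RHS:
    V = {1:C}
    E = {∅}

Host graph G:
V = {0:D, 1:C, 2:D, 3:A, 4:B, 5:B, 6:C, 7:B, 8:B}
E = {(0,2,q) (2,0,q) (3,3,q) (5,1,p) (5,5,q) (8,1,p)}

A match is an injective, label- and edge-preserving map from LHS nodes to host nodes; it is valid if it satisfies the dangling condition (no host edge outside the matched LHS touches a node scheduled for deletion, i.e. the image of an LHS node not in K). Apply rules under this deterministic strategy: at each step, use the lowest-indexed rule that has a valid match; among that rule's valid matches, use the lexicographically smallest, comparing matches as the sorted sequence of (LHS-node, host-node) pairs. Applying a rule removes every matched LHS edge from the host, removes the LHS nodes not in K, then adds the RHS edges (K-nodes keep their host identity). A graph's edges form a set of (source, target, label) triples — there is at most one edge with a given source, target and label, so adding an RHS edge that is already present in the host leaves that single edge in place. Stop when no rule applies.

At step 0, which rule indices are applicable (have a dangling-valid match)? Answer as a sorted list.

Answer: [R0,R1,R3]

Rewrite trace:
R0: 8 valid matches — {0↦4, 1↦0, 2↦2}, {0↦4, 1↦2, 2↦0}, {0↦5, 1↦0, 2↦2} (+5 more)
R1: 3 valid matches — {0↦4, 1↦5, 2↦3, 3↦6}, {0↦7, 1↦5, 2↦3, 3↦6}, {0↦8, 1↦5, 2↦3, 3↦6}
R2: no valid match — LHS pattern not found
R3: 2 valid matches — {0↦4, 1↦1, 2↦8}, {0↦7, 1↦1, 2↦8}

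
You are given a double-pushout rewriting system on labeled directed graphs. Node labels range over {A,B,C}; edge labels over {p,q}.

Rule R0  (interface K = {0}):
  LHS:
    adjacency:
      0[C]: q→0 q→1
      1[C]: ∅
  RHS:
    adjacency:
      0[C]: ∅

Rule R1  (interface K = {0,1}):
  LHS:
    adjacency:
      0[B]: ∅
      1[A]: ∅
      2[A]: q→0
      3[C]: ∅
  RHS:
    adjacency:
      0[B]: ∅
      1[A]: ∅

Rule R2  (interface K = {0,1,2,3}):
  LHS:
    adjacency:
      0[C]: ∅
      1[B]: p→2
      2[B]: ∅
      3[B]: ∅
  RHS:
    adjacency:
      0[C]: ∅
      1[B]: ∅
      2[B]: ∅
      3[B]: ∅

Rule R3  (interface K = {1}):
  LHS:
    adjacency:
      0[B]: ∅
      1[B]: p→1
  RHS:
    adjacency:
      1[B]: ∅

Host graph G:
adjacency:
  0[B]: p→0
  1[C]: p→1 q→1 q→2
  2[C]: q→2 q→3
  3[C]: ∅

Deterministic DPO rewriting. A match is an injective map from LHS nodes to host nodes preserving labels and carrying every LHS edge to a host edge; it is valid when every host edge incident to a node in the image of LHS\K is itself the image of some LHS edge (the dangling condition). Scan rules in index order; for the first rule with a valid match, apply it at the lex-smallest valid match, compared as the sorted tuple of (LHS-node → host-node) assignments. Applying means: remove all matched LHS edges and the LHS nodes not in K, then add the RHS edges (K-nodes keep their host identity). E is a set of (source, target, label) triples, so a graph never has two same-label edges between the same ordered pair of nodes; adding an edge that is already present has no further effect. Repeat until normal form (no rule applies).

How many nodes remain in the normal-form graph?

Answer: 2

Rewrite trace:
initial: |V|=4 |E|=6  E = 0-p->0 1-p->1 1-q->1 1-q->2 2-q->2 2-q->3
step 1: apply R0 at {0↦2, 1↦3}  → |V|=3 |E|=4  E = 0-p->0 1-p->1 1-q->1 1-q->2
step 2: apply R0 at {0↦1, 1↦2}  → |V|=2 |E|=2  E = 0-p->0 1-p->1
final graph: no rule applies after step 2
NF nodes: {0:B, 1:C}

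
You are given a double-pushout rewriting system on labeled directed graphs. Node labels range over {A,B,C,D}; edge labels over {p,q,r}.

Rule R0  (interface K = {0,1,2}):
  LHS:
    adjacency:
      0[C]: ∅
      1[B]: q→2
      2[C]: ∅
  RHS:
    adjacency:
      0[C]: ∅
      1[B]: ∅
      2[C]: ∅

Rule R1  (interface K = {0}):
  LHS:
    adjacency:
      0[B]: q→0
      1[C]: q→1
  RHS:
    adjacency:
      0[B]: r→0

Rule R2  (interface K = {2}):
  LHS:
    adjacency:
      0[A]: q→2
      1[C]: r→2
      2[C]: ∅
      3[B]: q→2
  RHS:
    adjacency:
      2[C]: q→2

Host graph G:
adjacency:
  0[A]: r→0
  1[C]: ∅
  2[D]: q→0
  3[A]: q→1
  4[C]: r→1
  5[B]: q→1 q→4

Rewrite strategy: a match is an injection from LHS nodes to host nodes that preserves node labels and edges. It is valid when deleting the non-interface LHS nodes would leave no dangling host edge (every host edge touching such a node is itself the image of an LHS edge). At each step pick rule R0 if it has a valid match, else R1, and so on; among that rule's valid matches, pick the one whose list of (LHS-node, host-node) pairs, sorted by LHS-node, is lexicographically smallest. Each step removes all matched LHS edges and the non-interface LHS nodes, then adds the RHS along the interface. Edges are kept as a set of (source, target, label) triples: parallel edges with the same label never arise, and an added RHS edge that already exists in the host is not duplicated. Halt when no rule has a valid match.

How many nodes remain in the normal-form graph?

Answer: 6

Derivation:
initial: |V|=6 |E|=6  E = 0-r->0 2-q->0 3-q->1 4-r->1 5-q->1 5-q->4
step 1: apply R0 at {0↦1, 1↦5, 2↦4}  → |V|=6 |E|=5  E = 0-r->0 2-q->0 3-q->1 4-r->1 5-q->1
step 2: apply R0 at {0↦4, 1↦5, 2↦1}  → |V|=6 |E|=4  E = 0-r->0 2-q->0 3-q->1 4-r->1
normal form: no rule applies after step 2
NF nodes: {0:A, 1:C, 2:D, 3:A, 4:C, 5:B}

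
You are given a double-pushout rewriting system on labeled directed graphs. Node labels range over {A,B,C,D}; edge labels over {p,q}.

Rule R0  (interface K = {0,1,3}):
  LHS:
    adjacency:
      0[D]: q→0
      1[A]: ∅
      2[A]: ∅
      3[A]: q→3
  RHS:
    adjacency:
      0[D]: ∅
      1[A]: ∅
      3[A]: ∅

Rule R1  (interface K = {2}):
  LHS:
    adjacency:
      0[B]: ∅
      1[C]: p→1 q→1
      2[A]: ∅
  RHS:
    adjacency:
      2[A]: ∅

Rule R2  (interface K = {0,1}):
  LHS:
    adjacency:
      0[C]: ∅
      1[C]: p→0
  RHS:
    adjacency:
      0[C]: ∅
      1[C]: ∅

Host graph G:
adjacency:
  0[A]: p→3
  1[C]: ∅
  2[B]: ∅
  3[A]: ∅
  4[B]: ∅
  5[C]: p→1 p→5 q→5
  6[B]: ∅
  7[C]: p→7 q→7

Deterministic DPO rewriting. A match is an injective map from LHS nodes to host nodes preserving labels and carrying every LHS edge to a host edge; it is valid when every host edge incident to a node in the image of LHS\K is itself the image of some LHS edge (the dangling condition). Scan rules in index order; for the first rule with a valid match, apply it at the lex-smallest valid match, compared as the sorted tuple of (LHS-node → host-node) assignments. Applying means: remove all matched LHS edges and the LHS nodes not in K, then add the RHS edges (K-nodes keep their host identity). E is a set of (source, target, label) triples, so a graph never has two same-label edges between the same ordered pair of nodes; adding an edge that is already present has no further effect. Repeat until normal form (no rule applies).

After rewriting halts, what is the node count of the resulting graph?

Answer: 4

Rewrite trace:
initial: |V|=8 |E|=6  E = 0-p->3 5-p->1 5-p->5 5-q->5 7-p->7 7-q->7
step 1: apply R1 at {0↦2, 1↦7, 2↦0}  → |V|=6 |E|=4  E = 0-p->3 5-p->1 5-p->5 5-q->5
step 2: apply R2 at {0↦1, 1↦5}  → |V|=6 |E|=3  E = 0-p->3 5-p->5 5-q->5
step 3: apply R1 at {0↦4, 1↦5, 2↦0}  → |V|=4 |E|=1  E = 0-p->3
normal form: no rule applies after step 3
NF nodes: {0:A, 1:C, 3:A, 6:B}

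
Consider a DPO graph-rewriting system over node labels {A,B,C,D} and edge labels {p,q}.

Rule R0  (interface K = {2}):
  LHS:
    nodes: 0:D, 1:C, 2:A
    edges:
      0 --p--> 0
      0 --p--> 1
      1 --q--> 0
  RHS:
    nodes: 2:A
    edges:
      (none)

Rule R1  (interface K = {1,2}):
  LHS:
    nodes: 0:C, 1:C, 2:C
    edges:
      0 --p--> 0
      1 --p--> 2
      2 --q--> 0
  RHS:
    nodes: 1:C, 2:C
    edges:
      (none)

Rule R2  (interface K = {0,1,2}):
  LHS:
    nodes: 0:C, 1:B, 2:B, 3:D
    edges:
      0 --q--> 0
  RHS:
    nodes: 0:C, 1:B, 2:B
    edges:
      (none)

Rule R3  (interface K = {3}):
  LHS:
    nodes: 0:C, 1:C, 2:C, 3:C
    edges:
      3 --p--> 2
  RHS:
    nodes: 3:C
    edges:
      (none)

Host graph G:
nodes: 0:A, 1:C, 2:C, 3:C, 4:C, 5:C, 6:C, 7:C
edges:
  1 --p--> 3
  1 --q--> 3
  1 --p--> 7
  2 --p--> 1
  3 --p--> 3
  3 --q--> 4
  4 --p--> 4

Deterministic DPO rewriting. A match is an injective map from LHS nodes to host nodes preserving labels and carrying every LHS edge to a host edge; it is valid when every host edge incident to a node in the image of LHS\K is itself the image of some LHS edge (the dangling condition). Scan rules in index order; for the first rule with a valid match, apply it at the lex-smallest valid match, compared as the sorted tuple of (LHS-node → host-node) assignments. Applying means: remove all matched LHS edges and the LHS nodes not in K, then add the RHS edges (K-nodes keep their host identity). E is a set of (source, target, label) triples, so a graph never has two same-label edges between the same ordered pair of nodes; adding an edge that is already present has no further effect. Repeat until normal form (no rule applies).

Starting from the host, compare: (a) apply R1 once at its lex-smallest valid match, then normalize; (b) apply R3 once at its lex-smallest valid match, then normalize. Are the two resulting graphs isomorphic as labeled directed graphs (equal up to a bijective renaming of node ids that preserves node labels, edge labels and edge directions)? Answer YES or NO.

branch R1-first: apply at {0↦4, 1↦1, 2↦3} → |E|=4, then 2 more step(s) → NF |V|=3 |E|=0 V={0:A, 1:C, 6:C} E=∅
branch R3-first: apply at {0↦5, 1↦6, 2↦7, 3↦1} → |E|=6, then 2 more step(s) → NF |V|=3 |E|=0 V={0:A, 1:C, 2:C} E=∅
graphs isomorphic (equal up to label-preserving node renaming)

Answer: YES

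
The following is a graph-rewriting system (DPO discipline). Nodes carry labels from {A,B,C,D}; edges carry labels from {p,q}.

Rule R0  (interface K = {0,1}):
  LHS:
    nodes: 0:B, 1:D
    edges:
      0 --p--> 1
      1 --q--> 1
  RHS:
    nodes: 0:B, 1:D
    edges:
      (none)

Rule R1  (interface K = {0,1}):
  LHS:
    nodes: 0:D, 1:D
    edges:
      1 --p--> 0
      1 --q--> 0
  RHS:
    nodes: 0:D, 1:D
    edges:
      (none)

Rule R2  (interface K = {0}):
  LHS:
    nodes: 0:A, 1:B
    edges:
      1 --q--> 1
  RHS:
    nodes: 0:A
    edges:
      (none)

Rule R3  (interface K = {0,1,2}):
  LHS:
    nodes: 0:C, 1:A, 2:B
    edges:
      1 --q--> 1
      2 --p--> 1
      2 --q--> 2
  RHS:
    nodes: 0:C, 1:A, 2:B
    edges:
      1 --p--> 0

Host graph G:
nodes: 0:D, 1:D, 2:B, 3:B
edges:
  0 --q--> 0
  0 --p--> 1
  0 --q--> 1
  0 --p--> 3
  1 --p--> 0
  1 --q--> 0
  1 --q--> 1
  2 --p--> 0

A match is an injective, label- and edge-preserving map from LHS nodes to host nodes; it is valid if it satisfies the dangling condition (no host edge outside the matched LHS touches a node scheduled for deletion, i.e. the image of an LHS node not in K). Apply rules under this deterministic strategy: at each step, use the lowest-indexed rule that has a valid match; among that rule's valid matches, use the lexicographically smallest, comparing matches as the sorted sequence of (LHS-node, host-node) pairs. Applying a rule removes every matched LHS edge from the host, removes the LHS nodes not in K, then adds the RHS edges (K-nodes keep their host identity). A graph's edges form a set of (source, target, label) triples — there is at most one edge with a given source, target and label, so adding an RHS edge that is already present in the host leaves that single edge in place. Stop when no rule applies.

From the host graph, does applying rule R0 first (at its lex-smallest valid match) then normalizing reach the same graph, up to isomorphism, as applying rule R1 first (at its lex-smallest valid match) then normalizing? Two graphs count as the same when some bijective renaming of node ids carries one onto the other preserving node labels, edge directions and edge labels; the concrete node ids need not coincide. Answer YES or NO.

branch R0-first: apply at {0↦2, 1↦0} → |E|=6, then 2 more step(s) → NF |V|=4 |E|=2 V={0:D, 1:D, 2:B, 3:B} E=0-p->3 1-q->1
branch R1-first: apply at {0↦0, 1↦1} → |E|=6, then 2 more step(s) → NF |V|=4 |E|=2 V={0:D, 1:D, 2:B, 3:B} E=0-p->3 1-q->1
graphs isomorphic (equal up to label-preserving node renaming)

Answer: YES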